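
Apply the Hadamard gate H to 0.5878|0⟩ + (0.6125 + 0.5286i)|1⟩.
(0.8487 + 0.3738i)|0⟩ + (-0.01747 - 0.3738i)|1⟩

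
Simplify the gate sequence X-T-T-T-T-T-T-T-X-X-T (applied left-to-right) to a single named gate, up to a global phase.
X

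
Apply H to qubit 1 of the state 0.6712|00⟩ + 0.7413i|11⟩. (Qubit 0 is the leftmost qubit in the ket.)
0.4746|00⟩ + 0.4746|01⟩ + 0.5242i|10⟩ - 0.5242i|11⟩

H on qubit 1 mixes each pair of kets that differ only in qubit 1: amplitudes (a, b) of (|…0…⟩, |…1…⟩) become ((a + b)/√2, (a − b)/√2). Kets absent from the input have amplitude 0.
(|00⟩, |01⟩): (a, b) = (0.6712, 0) → (0.4746, 0.4746)
(|10⟩, |11⟩): (a, b) = (0, 0.7413i) → (0.5242i, -0.5242i)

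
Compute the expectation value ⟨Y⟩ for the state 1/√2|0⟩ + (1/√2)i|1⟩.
1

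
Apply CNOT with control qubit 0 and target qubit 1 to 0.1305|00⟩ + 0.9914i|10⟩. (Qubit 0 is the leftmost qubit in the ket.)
0.1305|00⟩ + 0.9914i|11⟩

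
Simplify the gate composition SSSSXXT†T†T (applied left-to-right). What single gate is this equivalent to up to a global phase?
T†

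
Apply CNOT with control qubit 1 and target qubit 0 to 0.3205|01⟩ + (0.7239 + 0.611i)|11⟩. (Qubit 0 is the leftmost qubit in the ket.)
(0.7239 + 0.611i)|01⟩ + 0.3205|11⟩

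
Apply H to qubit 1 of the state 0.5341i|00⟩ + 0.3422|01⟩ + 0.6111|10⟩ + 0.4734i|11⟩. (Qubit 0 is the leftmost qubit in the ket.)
(0.242 + 0.3777i)|00⟩ + (-0.242 + 0.3777i)|01⟩ + (0.4321 + 0.3347i)|10⟩ + (0.4321 - 0.3347i)|11⟩

H on qubit 1 mixes each pair of kets that differ only in qubit 1: amplitudes (a, b) of (|…0…⟩, |…1…⟩) become ((a + b)/√2, (a − b)/√2). Kets absent from the input have amplitude 0.
(|00⟩, |01⟩): (a, b) = (0.5341i, 0.3422) → ((0.242 + 0.3777i), (-0.242 + 0.3777i))
(|10⟩, |11⟩): (a, b) = (0.6111, 0.4734i) → ((0.4321 + 0.3347i), (0.4321 - 0.3347i))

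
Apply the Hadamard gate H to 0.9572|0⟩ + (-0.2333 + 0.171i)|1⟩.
(0.5119 + 0.1209i)|0⟩ + (0.8418 - 0.1209i)|1⟩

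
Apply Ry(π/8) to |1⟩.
-0.1951|0⟩ + 0.9808|1⟩

Ry(π/8) = [[cos(θ/2), −sin(θ/2)], [sin(θ/2), cos(θ/2)]]; θ = π/8, cos(θ/2) ≈ 0.980785, sin(θ/2) ≈ 0.19509.
With a = amp(|0⟩) = 0 and b = amp(|1⟩) = 1:
new amp(|0⟩) = (0.980785)·a + (-0.19509)·b = -0.1951
new amp(|1⟩) = (0.19509)·a + (0.980785)·b = 0.9808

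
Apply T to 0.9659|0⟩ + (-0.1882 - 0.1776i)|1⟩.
0.9659|0⟩ + (-0.007495 - 0.2587i)|1⟩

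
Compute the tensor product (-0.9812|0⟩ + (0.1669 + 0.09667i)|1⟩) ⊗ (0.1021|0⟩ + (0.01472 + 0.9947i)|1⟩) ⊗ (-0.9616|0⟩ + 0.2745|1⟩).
0.09633|000⟩ - 0.0275|001⟩ + (0.01389 + 0.9385i)|010⟩ + (-0.003965 - 0.2679i)|011⟩ + (-0.01639 - 0.009491i)|100⟩ + (0.004678 + 0.002709i)|101⟩ + (0.0901 - 0.161i)|110⟩ + (-0.02572 + 0.04596i)|111⟩

amp(|b₁b₂…⟩) = product of the factor amplitudes for bits b₁, b₂, …; only kets whose every factor amplitude is nonzero survive.
|000⟩: (-0.9812)(0.1021)(-0.9616) = 0.09633
|001⟩: (-0.9812)(0.1021)(0.2745) = -0.0275
|010⟩: (-0.9812)(0.01472 + 0.9947i)(-0.9616) = (0.01389 + 0.9385i)
|011⟩: (-0.9812)(0.01472 + 0.9947i)(0.2745) = (-0.003965 - 0.2679i)
|100⟩: (0.1669 + 0.09667i)(0.1021)(-0.9616) = (-0.01639 - 0.009491i)
|101⟩: (0.1669 + 0.09667i)(0.1021)(0.2745) = (0.004678 + 0.002709i)
|110⟩: (0.1669 + 0.09667i)(0.01472 + 0.9947i)(-0.9616) = (0.0901 - 0.161i)
|111⟩: (0.1669 + 0.09667i)(0.01472 + 0.9947i)(0.2745) = (-0.02572 + 0.04596i)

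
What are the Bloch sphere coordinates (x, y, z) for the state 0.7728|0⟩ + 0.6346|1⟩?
(0.9808, 0, 0.1945)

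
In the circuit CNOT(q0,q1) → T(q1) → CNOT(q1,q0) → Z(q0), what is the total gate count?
4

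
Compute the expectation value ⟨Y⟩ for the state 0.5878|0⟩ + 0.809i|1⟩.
0.9511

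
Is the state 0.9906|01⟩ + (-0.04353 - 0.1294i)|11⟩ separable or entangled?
Separable

Writing the state as a|00⟩ + b|01⟩ + c|10⟩ + d|11⟩, it is a product state iff ad − bc = 0.
Here (a, b, c, d) = (0, 0.9906, 0, (-0.04353 - 0.1294i)): ad − bc = (0)(-0.04353 - 0.1294i) − (0.9906)(0) = 0, so the state is separable.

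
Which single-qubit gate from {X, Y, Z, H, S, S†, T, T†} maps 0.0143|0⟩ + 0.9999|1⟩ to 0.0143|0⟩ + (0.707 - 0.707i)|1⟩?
T†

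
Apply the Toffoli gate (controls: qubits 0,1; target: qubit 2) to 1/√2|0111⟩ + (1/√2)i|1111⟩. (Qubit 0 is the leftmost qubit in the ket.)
1/√2|0111⟩ + (1/√2)i|1101⟩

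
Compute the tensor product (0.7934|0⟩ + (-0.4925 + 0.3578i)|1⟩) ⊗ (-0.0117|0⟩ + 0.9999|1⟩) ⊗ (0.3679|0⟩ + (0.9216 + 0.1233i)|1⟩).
-0.003415|000⟩ + (-0.008555 - 0.001145i)|001⟩ + 0.2919|010⟩ + (0.7311 + 0.09782i)|011⟩ + (0.00212 - 0.00154i)|100⟩ + (0.005827 - 0.003148i)|101⟩ + (-0.1812 + 0.1316i)|110⟩ + (-0.498 + 0.269i)|111⟩

amp(|b₁b₂…⟩) = product of the factor amplitudes for bits b₁, b₂, …; only kets whose every factor amplitude is nonzero survive.
|000⟩: (0.7934)(-0.0117)(0.3679) = -0.003415
|001⟩: (0.7934)(-0.0117)(0.9216 + 0.1233i) = (-0.008555 - 0.001145i)
|010⟩: (0.7934)(0.9999)(0.3679) = 0.2919
|011⟩: (0.7934)(0.9999)(0.9216 + 0.1233i) = (0.7311 + 0.09782i)
|100⟩: (-0.4925 + 0.3578i)(-0.0117)(0.3679) = (0.00212 - 0.00154i)
|101⟩: (-0.4925 + 0.3578i)(-0.0117)(0.9216 + 0.1233i) = (0.005827 - 0.003148i)
|110⟩: (-0.4925 + 0.3578i)(0.9999)(0.3679) = (-0.1812 + 0.1316i)
|111⟩: (-0.4925 + 0.3578i)(0.9999)(0.9216 + 0.1233i) = (-0.498 + 0.269i)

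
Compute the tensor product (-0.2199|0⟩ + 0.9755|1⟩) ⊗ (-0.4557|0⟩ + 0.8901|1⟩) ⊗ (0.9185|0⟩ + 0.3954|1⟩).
0.09204|000⟩ + 0.03962|001⟩ - 0.1798|010⟩ - 0.07739|011⟩ - 0.4083|100⟩ - 0.1758|101⟩ + 0.7975|110⟩ + 0.3433|111⟩

amp(|b₁b₂…⟩) = product of the factor amplitudes for bits b₁, b₂, …; only kets whose every factor amplitude is nonzero survive.
|000⟩: (-0.2199)(-0.4557)(0.9185) = 0.09204
|001⟩: (-0.2199)(-0.4557)(0.3954) = 0.03962
|010⟩: (-0.2199)(0.8901)(0.9185) = -0.1798
|011⟩: (-0.2199)(0.8901)(0.3954) = -0.07739
|100⟩: (0.9755)(-0.4557)(0.9185) = -0.4083
|101⟩: (0.9755)(-0.4557)(0.3954) = -0.1758
|110⟩: (0.9755)(0.8901)(0.9185) = 0.7975
|111⟩: (0.9755)(0.8901)(0.3954) = 0.3433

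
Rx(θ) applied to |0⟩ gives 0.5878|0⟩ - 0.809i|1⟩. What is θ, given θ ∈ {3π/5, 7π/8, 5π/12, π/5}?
3π/5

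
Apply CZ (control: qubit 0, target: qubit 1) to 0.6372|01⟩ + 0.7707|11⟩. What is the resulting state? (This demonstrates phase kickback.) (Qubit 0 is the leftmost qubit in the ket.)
0.6372|01⟩ - 0.7707|11⟩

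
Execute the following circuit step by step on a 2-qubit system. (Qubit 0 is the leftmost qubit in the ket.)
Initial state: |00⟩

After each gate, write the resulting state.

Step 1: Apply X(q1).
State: |01⟩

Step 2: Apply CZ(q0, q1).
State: |01⟩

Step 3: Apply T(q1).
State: (1/√2 + (1/√2)i)|01⟩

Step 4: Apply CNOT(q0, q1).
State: (1/√2 + (1/√2)i)|01⟩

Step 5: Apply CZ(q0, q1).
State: (1/√2 + (1/√2)i)|01⟩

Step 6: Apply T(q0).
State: (1/√2 + (1/√2)i)|01⟩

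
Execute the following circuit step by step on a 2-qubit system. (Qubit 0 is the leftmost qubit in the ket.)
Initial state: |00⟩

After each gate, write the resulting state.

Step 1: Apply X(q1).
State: |01⟩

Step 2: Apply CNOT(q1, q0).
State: |11⟩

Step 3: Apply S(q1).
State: i|11⟩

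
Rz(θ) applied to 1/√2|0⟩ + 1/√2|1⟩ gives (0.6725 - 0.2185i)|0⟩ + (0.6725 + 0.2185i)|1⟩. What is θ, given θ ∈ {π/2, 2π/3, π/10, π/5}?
π/5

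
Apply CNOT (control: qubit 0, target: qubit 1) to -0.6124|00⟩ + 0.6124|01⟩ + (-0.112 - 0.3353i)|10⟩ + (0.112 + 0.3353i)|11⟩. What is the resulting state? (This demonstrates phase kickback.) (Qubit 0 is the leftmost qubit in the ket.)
-0.6124|00⟩ + 0.6124|01⟩ + (0.112 + 0.3353i)|10⟩ + (-0.112 - 0.3353i)|11⟩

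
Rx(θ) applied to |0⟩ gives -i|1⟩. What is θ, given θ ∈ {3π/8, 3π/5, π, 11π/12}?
π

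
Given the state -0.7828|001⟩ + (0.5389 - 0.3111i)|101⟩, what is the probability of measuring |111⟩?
0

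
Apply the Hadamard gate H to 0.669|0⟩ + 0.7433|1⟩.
0.9986|0⟩ - 0.05254|1⟩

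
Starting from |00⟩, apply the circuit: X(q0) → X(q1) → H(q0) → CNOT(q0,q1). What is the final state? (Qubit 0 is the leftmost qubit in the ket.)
1/√2|01⟩ - 1/√2|10⟩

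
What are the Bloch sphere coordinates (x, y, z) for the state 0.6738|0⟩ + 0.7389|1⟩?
(0.9957, 0, -0.09197)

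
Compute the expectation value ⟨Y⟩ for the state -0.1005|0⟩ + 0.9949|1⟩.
0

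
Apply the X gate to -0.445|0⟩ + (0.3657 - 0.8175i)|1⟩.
(0.3657 - 0.8175i)|0⟩ - 0.445|1⟩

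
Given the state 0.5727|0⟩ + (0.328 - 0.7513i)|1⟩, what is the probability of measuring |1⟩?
0.672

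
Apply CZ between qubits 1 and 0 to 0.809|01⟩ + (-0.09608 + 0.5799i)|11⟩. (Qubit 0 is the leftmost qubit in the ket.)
0.809|01⟩ + (0.09608 - 0.5799i)|11⟩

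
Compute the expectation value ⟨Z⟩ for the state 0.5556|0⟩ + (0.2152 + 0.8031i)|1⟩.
-0.3826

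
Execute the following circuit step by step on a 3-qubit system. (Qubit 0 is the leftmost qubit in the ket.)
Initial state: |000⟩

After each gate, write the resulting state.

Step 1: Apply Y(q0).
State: i|100⟩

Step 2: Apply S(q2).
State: i|100⟩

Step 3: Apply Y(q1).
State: -|110⟩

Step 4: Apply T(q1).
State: (-1/√2 - (1/√2)i)|110⟩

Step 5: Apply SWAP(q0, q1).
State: (-1/√2 - (1/√2)i)|110⟩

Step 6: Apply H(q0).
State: (-1/2 - (1/2)i)|010⟩ + (1/2 + (1/2)i)|110⟩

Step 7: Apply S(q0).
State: (-1/2 - (1/2)i)|010⟩ + (-1/2 + (1/2)i)|110⟩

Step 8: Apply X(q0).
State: (-1/2 + (1/2)i)|010⟩ + (-1/2 - (1/2)i)|110⟩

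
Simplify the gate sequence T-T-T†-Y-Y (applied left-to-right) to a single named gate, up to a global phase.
T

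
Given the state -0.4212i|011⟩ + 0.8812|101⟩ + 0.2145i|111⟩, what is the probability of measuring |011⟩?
0.1774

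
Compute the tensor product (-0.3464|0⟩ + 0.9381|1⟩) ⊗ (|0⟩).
-0.3464|00⟩ + 0.9381|10⟩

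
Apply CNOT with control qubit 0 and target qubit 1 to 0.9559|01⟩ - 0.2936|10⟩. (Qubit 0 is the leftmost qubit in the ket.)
0.9559|01⟩ - 0.2936|11⟩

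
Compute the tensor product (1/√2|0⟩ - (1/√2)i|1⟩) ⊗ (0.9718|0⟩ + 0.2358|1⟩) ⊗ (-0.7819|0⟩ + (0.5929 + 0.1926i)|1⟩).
-0.5373|000⟩ + (0.4074 + 0.1323i)|001⟩ - 0.1304|010⟩ + (0.09886 + 0.03211i)|011⟩ + 0.5373i|100⟩ + (0.1323 - 0.4074i)|101⟩ + 0.1304i|110⟩ + (0.03211 - 0.09886i)|111⟩

amp(|b₁b₂…⟩) = product of the factor amplitudes for bits b₁, b₂, …; only kets whose every factor amplitude is nonzero survive.
|000⟩: (1/√2)(0.9718)(-0.7819) = -0.5373
|001⟩: (1/√2)(0.9718)(0.5929 + 0.1926i) = (0.4074 + 0.1323i)
|010⟩: (1/√2)(0.2358)(-0.7819) = -0.1304
|011⟩: (1/√2)(0.2358)(0.5929 + 0.1926i) = (0.09886 + 0.03211i)
|100⟩: (-(1/√2)i)(0.9718)(-0.7819) = 0.5373i
|101⟩: (-(1/√2)i)(0.9718)(0.5929 + 0.1926i) = (0.1323 - 0.4074i)
|110⟩: (-(1/√2)i)(0.2358)(-0.7819) = 0.1304i
|111⟩: (-(1/√2)i)(0.2358)(0.5929 + 0.1926i) = (0.03211 - 0.09886i)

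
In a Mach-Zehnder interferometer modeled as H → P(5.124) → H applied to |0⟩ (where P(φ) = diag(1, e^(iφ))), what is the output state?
(0.7 - 0.4582i)|0⟩ + (0.3 + 0.4582i)|1⟩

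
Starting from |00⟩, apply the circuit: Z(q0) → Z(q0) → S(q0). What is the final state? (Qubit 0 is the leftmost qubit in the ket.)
|00⟩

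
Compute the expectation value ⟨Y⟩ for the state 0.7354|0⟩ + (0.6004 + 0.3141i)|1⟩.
0.462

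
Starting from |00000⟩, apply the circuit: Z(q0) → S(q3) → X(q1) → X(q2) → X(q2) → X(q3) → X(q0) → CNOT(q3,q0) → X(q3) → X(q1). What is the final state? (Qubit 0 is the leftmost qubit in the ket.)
|00000⟩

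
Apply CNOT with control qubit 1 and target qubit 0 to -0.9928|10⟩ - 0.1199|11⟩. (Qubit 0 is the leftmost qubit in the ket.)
-0.1199|01⟩ - 0.9928|10⟩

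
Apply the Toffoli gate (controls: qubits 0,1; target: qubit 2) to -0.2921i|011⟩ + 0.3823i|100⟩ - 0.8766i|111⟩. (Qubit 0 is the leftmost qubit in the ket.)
-0.2921i|011⟩ + 0.3823i|100⟩ - 0.8766i|110⟩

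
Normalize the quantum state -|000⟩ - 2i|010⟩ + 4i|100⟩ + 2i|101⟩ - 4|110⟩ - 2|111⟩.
-0.1491|000⟩ - 0.2981i|010⟩ + 0.5963i|100⟩ + 0.2981i|101⟩ - 0.5963|110⟩ - 0.2981|111⟩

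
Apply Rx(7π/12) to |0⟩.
0.6088|0⟩ - 0.7934i|1⟩

Rx(7π/12) = [[cos(θ/2), −i·sin(θ/2)], [−i·sin(θ/2), cos(θ/2)]]; θ = 7π/12, cos(θ/2) ≈ 0.608761, sin(θ/2) ≈ 0.793353.
With a = amp(|0⟩) = 1 and b = amp(|1⟩) = 0:
new amp(|0⟩) = (0.608761)·a + (-0.793353i)·b = 0.6088
new amp(|1⟩) = (-0.793353i)·a + (0.608761)·b = -0.7934i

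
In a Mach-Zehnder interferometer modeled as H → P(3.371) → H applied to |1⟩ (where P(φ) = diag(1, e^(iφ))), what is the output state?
(0.9869 + 0.1137i)|0⟩ + (0.0131 - 0.1137i)|1⟩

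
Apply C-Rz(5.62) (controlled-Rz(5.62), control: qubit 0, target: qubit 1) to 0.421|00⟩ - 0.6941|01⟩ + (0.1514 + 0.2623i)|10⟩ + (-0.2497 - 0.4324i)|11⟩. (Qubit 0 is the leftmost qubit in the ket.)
0.421|00⟩ - 0.6941|01⟩ + (-0.05776 - 0.2973i)|10⟩ + (0.3769 + 0.3276i)|11⟩

C-Rz(5.62) leaves the control-|0⟩ kets |00⟩, |01⟩ unchanged and applies Rz(5.62) to qubit 1 on the control-|1⟩ pair (|10⟩, |11⟩).
Rz(5.62) = [[e^(−iθ/2), 0], [0, e^(iθ/2)]] with e^(±iθ/2) = cos(θ/2) ± i·sin(θ/2); θ = 5.62, cos(θ/2) ≈ -0.945525, sin(θ/2) ≈ 0.325549.
With a = amp(|10⟩) = (0.1514 + 0.2623i) and b = amp(|11⟩) = (-0.2497 - 0.4324i):
new amp(|10⟩) = (-0.945525 - 0.325549i)·a = (-0.05776 - 0.2973i)
new amp(|11⟩) = (-0.945525 + 0.325549i)·b = (0.3769 + 0.3276i)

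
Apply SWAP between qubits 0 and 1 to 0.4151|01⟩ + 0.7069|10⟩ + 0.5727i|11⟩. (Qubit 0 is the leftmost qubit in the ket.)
0.7069|01⟩ + 0.4151|10⟩ + 0.5727i|11⟩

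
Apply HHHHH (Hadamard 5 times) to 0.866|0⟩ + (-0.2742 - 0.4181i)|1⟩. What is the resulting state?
(0.4185 - 0.2956i)|0⟩ + (0.8062 + 0.2956i)|1⟩

H² = I, so H^5 = H: a single Hadamard. With (a, b) = (0.866, (-0.2742 - 0.4181i)), H gives ((a + b)/√2, (a − b)/√2) = ((0.4185 - 0.2956i), (0.8062 + 0.2956i)).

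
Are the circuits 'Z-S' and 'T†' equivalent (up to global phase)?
No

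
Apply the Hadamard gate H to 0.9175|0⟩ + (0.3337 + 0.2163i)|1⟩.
(0.8847 + 0.1529i)|0⟩ + (0.4128 - 0.1529i)|1⟩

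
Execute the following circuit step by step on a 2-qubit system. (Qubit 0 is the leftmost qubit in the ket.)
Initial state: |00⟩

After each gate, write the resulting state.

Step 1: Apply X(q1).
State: |01⟩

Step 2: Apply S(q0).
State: |01⟩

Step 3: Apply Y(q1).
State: -i|00⟩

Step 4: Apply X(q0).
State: -i|10⟩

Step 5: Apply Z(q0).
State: i|10⟩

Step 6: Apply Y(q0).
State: |00⟩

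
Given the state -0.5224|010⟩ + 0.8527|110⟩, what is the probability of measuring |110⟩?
0.7271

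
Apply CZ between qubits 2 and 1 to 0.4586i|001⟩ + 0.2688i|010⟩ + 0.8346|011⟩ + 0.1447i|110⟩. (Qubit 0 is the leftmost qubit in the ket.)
0.4586i|001⟩ + 0.2688i|010⟩ - 0.8346|011⟩ + 0.1447i|110⟩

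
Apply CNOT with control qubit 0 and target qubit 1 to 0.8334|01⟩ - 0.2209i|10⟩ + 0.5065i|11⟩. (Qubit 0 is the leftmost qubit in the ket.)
0.8334|01⟩ + 0.5065i|10⟩ - 0.2209i|11⟩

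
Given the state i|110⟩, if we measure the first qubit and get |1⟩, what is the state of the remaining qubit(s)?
i|10⟩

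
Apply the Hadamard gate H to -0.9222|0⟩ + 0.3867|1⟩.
-0.3787|0⟩ - 0.9255|1⟩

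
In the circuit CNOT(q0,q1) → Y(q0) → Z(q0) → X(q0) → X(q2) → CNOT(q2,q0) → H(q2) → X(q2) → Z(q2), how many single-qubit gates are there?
7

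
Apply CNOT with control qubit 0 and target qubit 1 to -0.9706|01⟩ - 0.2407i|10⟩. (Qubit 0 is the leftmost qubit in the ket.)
-0.9706|01⟩ - 0.2407i|11⟩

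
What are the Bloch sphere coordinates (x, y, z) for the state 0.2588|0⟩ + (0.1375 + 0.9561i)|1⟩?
(0.07117, 0.4949, -0.8661)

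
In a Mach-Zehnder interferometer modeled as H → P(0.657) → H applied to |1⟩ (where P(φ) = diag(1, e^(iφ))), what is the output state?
(0.1041 - 0.3054i)|0⟩ + (0.8959 + 0.3054i)|1⟩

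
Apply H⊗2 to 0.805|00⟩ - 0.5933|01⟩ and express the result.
0.1059|00⟩ + 0.6992|01⟩ + 0.1059|10⟩ + 0.6992|11⟩

H⊗2 gives amp(|y⟩) = (1/2) Σ_x (−1)^(x·y) amp(|x⟩), where x·y is the number of positions in which both x and y have a 1.
|00⟩: (0.805 - 0.5933)/2 = 0.1059
|01⟩: (0.805 + 0.5933)/2 = 0.6992
|10⟩: (0.805 - 0.5933)/2 = 0.1059
|11⟩: (0.805 + 0.5933)/2 = 0.6992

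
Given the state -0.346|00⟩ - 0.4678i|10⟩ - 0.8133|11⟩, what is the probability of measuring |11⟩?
0.6615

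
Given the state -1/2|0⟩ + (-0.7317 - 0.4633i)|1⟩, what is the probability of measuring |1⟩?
0.75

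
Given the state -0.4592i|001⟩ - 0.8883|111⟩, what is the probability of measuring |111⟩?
0.7891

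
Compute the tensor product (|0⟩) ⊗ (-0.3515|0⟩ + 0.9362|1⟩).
-0.3515|00⟩ + 0.9362|01⟩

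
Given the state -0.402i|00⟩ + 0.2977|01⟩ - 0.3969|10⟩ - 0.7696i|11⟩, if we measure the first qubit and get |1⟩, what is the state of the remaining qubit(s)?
-0.4584|0⟩ - 0.8888i|1⟩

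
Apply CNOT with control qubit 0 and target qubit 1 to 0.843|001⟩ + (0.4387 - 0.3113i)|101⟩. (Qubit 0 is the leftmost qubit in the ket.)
0.843|001⟩ + (0.4387 - 0.3113i)|111⟩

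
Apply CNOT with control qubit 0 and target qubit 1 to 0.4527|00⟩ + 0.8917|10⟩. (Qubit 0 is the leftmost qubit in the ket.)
0.4527|00⟩ + 0.8917|11⟩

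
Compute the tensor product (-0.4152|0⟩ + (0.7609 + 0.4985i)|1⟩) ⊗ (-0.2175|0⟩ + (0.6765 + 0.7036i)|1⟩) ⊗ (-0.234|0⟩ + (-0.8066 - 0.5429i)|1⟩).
-0.02113|000⟩ + (-0.07284 - 0.04903i)|001⟩ + (0.06573 + 0.06836i)|010⟩ + (0.06796 + 0.3881i)|011⟩ + (0.03873 + 0.02537i)|100⟩ + (0.07463 + 0.1773i)|101⟩ + (-0.03838 - 0.2042i)|110⟩ + (0.3415 - 0.7929i)|111⟩

amp(|b₁b₂…⟩) = product of the factor amplitudes for bits b₁, b₂, …; only kets whose every factor amplitude is nonzero survive.
|000⟩: (-0.4152)(-0.2175)(-0.234) = -0.02113
|001⟩: (-0.4152)(-0.2175)(-0.8066 - 0.5429i) = (-0.07284 - 0.04903i)
|010⟩: (-0.4152)(0.6765 + 0.7036i)(-0.234) = (0.06573 + 0.06836i)
|011⟩: (-0.4152)(0.6765 + 0.7036i)(-0.8066 - 0.5429i) = (0.06796 + 0.3881i)
|100⟩: (0.7609 + 0.4985i)(-0.2175)(-0.234) = (0.03873 + 0.02537i)
|101⟩: (0.7609 + 0.4985i)(-0.2175)(-0.8066 - 0.5429i) = (0.07463 + 0.1773i)
|110⟩: (0.7609 + 0.4985i)(0.6765 + 0.7036i)(-0.234) = (-0.03838 - 0.2042i)
|111⟩: (0.7609 + 0.4985i)(0.6765 + 0.7036i)(-0.8066 - 0.5429i) = (0.3415 - 0.7929i)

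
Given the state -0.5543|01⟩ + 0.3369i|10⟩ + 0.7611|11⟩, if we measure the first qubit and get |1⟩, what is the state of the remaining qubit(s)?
0.4048i|0⟩ + 0.9144|1⟩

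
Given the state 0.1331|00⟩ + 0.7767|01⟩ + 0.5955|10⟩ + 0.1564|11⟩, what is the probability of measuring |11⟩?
0.02446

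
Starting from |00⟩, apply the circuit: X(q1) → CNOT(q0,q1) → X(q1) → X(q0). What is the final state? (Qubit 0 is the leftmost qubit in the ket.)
|10⟩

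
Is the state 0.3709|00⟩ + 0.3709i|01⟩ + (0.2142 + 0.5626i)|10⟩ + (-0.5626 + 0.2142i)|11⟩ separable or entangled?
Separable

Writing the state as a|00⟩ + b|01⟩ + c|10⟩ + d|11⟩, it is a product state iff ad − bc = 0.
Here (a, b, c, d) = (0.3709, 0.3709i, (0.2142 + 0.5626i), (-0.5626 + 0.2142i)): ad − bc = (0.3709)(-0.5626 + 0.2142i) − (0.3709i)(0.2142 + 0.5626i) = 0, so the state is separable.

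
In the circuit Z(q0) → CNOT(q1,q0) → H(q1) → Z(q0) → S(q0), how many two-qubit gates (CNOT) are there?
1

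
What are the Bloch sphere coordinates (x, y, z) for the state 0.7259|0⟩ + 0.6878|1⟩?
(0.9985, 0, 0.05386)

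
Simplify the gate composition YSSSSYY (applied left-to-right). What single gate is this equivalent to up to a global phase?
Y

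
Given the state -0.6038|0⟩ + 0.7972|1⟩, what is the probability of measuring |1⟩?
0.6355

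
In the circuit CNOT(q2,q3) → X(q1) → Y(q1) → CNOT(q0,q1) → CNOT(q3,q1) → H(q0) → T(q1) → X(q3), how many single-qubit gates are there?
5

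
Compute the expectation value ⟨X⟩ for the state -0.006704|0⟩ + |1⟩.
-0.01341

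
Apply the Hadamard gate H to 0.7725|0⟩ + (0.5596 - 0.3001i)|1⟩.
(0.9419 - 0.2122i)|0⟩ + (0.1505 + 0.2122i)|1⟩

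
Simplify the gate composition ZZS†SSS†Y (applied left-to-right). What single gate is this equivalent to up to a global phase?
Y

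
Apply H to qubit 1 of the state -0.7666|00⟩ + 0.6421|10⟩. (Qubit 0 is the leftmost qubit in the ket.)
-0.5421|00⟩ - 0.5421|01⟩ + 0.454|10⟩ + 0.454|11⟩

H on qubit 1 mixes each pair of kets that differ only in qubit 1: amplitudes (a, b) of (|…0…⟩, |…1…⟩) become ((a + b)/√2, (a − b)/√2). Kets absent from the input have amplitude 0.
(|00⟩, |01⟩): (a, b) = (-0.7666, 0) → (-0.5421, -0.5421)
(|10⟩, |11⟩): (a, b) = (0.6421, 0) → (0.454, 0.454)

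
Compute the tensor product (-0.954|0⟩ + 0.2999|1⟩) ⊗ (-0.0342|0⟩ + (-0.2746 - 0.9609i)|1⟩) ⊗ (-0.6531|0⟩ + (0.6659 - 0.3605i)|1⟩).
-0.02131|000⟩ + (0.02173 - 0.01176i)|001⟩ + (-0.1711 - 0.5987i)|010⟩ + (0.5049 + 0.516i)|011⟩ + 0.006699|100⟩ + (-0.00683 + 0.003697i)|101⟩ + (0.05378 + 0.1882i)|110⟩ + (-0.1587 - 0.1622i)|111⟩

amp(|b₁b₂…⟩) = product of the factor amplitudes for bits b₁, b₂, …; only kets whose every factor amplitude is nonzero survive.
|000⟩: (-0.954)(-0.0342)(-0.6531) = -0.02131
|001⟩: (-0.954)(-0.0342)(0.6659 - 0.3605i) = (0.02173 - 0.01176i)
|010⟩: (-0.954)(-0.2746 - 0.9609i)(-0.6531) = (-0.1711 - 0.5987i)
|011⟩: (-0.954)(-0.2746 - 0.9609i)(0.6659 - 0.3605i) = (0.5049 + 0.516i)
|100⟩: (0.2999)(-0.0342)(-0.6531) = 0.006699
|101⟩: (0.2999)(-0.0342)(0.6659 - 0.3605i) = (-0.00683 + 0.003697i)
|110⟩: (0.2999)(-0.2746 - 0.9609i)(-0.6531) = (0.05378 + 0.1882i)
|111⟩: (0.2999)(-0.2746 - 0.9609i)(0.6659 - 0.3605i) = (-0.1587 - 0.1622i)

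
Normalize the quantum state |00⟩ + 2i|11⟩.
1/√5|00⟩ + 0.8944i|11⟩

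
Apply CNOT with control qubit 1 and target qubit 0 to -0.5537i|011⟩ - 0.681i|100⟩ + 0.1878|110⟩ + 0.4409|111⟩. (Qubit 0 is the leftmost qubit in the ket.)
0.1878|010⟩ + 0.4409|011⟩ - 0.681i|100⟩ - 0.5537i|111⟩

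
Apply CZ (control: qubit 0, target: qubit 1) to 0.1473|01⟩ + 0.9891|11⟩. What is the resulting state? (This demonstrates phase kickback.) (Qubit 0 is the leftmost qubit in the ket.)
0.1473|01⟩ - 0.9891|11⟩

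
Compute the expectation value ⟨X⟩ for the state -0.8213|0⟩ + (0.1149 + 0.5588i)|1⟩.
-0.1887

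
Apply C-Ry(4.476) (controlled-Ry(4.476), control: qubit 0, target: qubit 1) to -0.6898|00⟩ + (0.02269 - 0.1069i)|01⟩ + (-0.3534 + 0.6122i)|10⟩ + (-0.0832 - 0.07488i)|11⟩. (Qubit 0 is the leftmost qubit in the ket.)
-0.6898|00⟩ + (0.02269 - 0.1069i)|01⟩ + (0.284 - 0.32i)|10⟩ + (-0.2261 + 0.5273i)|11⟩

C-Ry(4.476) leaves the control-|0⟩ kets |00⟩, |01⟩ unchanged and applies Ry(4.476) to qubit 1 on the control-|1⟩ pair (|10⟩, |11⟩).
Ry(4.476) = [[cos(θ/2), −sin(θ/2)], [sin(θ/2), cos(θ/2)]]; θ = 4.476, cos(θ/2) ≈ -0.618792, sin(θ/2) ≈ 0.785555.
With a = amp(|10⟩) = (-0.3534 + 0.6122i) and b = amp(|11⟩) = (-0.0832 - 0.07488i):
new amp(|10⟩) = (-0.618792)·a + (-0.785555)·b = (0.284 - 0.32i)
new amp(|11⟩) = (0.785555)·a + (-0.618792)·b = (-0.2261 + 0.5273i)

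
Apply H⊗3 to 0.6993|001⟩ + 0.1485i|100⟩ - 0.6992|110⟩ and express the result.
(0.00003536 + 0.0525i)|000⟩ + (-0.4944 + 0.0525i)|001⟩ + (0.4944 + 0.0525i)|010⟩ + (-0.00003536 + 0.0525i)|011⟩ + (0.4944 - 0.0525i)|100⟩ + (-0.00003536 - 0.0525i)|101⟩ + (0.00003536 - 0.0525i)|110⟩ + (-0.4944 - 0.0525i)|111⟩

H⊗3 gives amp(|y⟩) = (1/2√2) Σ_x (−1)^(x·y) amp(|x⟩), where x·y is the number of positions in which both x and y have a 1.
|000⟩: (0.6993 + 0.1485i - 0.6992)/(2√2) = (0.00003536 + 0.0525i)
|001⟩: (-0.6993 + 0.1485i - 0.6992)/(2√2) = (-0.4944 + 0.0525i)
|010⟩: (0.6993 + 0.1485i + 0.6992)/(2√2) = (0.4944 + 0.0525i)
|011⟩: (-0.6993 + 0.1485i + 0.6992)/(2√2) = (-0.00003536 + 0.0525i)
|100⟩: (0.6993 - 0.1485i + 0.6992)/(2√2) = (0.4944 - 0.0525i)
|101⟩: (-0.6993 - 0.1485i + 0.6992)/(2√2) = (-0.00003536 - 0.0525i)
|110⟩: (0.6993 - 0.1485i - 0.6992)/(2√2) = (0.00003536 - 0.0525i)
|111⟩: (-0.6993 - 0.1485i - 0.6992)/(2√2) = (-0.4944 - 0.0525i)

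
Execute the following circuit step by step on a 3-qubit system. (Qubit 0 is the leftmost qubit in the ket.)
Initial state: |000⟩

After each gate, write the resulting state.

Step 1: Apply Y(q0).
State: i|100⟩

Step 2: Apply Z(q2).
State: i|100⟩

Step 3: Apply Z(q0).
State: -i|100⟩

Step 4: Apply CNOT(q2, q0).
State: -i|100⟩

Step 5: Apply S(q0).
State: |100⟩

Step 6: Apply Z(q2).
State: |100⟩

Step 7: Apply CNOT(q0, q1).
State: |110⟩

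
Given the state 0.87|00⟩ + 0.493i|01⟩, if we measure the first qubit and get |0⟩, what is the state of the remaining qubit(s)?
0.87|0⟩ + 0.493i|1⟩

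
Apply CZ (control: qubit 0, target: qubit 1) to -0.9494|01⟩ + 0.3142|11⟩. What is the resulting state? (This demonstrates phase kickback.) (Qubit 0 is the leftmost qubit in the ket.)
-0.9494|01⟩ - 0.3142|11⟩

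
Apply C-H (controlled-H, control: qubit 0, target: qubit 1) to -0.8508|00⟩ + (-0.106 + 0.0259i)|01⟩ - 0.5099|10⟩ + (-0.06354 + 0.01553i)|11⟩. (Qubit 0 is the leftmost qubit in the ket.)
-0.8508|00⟩ + (-0.106 + 0.0259i)|01⟩ + (-0.4055 + 0.01098i)|10⟩ + (-0.3156 - 0.01098i)|11⟩

C-H leaves the control-|0⟩ kets |00⟩, |01⟩ unchanged and applies H to qubit 1 on the control-|1⟩ pair (|10⟩, |11⟩).
H = [[1/√2, 1/√2], [1/√2, -1/√2]].
With a = amp(|10⟩) = -0.5099 and b = amp(|11⟩) = (-0.06354 + 0.01553i):
new amp(|10⟩) = (1/√2)·a + (1/√2)·b = (-0.4055 + 0.01098i)
new amp(|11⟩) = (1/√2)·a + (-1/√2)·b = (-0.3156 - 0.01098i)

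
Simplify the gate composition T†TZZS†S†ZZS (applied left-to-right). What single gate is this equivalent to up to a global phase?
S†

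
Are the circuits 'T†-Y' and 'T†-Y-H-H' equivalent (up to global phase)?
Yes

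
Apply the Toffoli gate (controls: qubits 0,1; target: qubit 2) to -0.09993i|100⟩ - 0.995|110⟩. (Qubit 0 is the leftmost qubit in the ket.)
-0.09993i|100⟩ - 0.995|111⟩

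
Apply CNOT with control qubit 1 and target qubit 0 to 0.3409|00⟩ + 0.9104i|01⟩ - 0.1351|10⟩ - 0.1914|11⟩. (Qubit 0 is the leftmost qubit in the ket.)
0.3409|00⟩ - 0.1914|01⟩ - 0.1351|10⟩ + 0.9104i|11⟩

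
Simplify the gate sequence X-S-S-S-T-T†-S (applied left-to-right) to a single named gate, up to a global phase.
X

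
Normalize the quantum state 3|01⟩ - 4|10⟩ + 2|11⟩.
0.5571|01⟩ - 0.7428|10⟩ + 0.3714|11⟩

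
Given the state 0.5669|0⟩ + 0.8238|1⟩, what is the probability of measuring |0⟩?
0.3214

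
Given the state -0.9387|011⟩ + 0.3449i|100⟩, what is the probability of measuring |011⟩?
0.8812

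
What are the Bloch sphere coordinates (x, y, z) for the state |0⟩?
(0, 0, 1)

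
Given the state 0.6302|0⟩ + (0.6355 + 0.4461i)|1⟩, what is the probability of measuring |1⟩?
0.6029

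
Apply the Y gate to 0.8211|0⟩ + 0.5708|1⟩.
-0.5708i|0⟩ + 0.8211i|1⟩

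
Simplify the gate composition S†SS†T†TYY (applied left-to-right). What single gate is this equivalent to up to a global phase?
S†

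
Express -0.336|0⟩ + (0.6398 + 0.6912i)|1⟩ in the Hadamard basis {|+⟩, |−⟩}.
(0.2148 + 0.4888i)|+⟩ + (-0.69 - 0.4888i)|−⟩

With |ψ⟩ = α|0⟩ + β|1⟩, the Hadamard-basis coefficients are ⟨+|ψ⟩ = (α + β)/√2 and ⟨−|ψ⟩ = (α − β)/√2.
Here α = -0.336, β = (0.6398 + 0.6912i): (α + β)/√2 = (0.2148 + 0.4888i), (α − β)/√2 = (-0.69 - 0.4888i).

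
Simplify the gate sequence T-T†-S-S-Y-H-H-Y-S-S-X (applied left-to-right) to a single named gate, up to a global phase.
X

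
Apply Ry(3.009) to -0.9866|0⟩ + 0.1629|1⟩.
-0.2279|0⟩ - 0.9736|1⟩

Ry(3.009) = [[cos(θ/2), −sin(θ/2)], [sin(θ/2), cos(θ/2)]]; θ = 3.009, cos(θ/2) ≈ 0.0662478, sin(θ/2) ≈ 0.997803.
With a = amp(|0⟩) = -0.9866 and b = amp(|1⟩) = 0.1629:
new amp(|0⟩) = (0.0662478)·a + (-0.997803)·b = -0.2279
new amp(|1⟩) = (0.997803)·a + (0.0662478)·b = -0.9736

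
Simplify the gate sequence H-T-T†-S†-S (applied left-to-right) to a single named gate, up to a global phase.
H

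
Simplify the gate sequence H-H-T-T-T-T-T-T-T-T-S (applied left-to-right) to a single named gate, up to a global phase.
S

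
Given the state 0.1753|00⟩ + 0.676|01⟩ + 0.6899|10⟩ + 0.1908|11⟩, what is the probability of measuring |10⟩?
0.476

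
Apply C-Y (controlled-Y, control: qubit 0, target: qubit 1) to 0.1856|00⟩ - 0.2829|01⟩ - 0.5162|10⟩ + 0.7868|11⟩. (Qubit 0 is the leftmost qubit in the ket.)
0.1856|00⟩ - 0.2829|01⟩ - 0.7868i|10⟩ - 0.5162i|11⟩

C-Y leaves the control-|0⟩ kets |00⟩, |01⟩ unchanged and applies Y to qubit 1 on the control-|1⟩ pair (|10⟩, |11⟩).
Y = [[0, -i], [i, 0]].
With a = amp(|10⟩) = -0.5162 and b = amp(|11⟩) = 0.7868:
new amp(|10⟩) = (-i)·b = -0.7868i
new amp(|11⟩) = (i)·a = -0.5162i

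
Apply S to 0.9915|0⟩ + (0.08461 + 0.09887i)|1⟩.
0.9915|0⟩ + (-0.09887 + 0.08461i)|1⟩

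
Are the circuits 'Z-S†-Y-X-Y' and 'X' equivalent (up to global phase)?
No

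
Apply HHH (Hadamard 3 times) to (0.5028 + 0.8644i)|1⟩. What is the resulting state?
(0.3555 + 0.6112i)|0⟩ + (-0.3555 - 0.6112i)|1⟩

H² = I, so H^3 = H: a single Hadamard. With (a, b) = (0, (0.5028 + 0.8644i)), H gives ((a + b)/√2, (a − b)/√2) = ((0.3555 + 0.6112i), (-0.3555 - 0.6112i)).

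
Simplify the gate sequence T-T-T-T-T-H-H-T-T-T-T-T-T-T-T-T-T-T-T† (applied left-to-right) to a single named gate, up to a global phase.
T†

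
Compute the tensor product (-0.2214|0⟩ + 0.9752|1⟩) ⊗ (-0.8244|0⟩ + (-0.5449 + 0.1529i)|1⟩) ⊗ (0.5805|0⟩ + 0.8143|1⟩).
0.106|000⟩ + 0.1486|001⟩ + (0.07003 - 0.01965i)|010⟩ + (0.09824 - 0.02757i)|011⟩ - 0.4667|100⟩ - 0.6547|101⟩ + (-0.3085 + 0.08656i)|110⟩ + (-0.4327 + 0.1214i)|111⟩

amp(|b₁b₂…⟩) = product of the factor amplitudes for bits b₁, b₂, …; only kets whose every factor amplitude is nonzero survive.
|000⟩: (-0.2214)(-0.8244)(0.5805) = 0.106
|001⟩: (-0.2214)(-0.8244)(0.8143) = 0.1486
|010⟩: (-0.2214)(-0.5449 + 0.1529i)(0.5805) = (0.07003 - 0.01965i)
|011⟩: (-0.2214)(-0.5449 + 0.1529i)(0.8143) = (0.09824 - 0.02757i)
|100⟩: (0.9752)(-0.8244)(0.5805) = -0.4667
|101⟩: (0.9752)(-0.8244)(0.8143) = -0.6547
|110⟩: (0.9752)(-0.5449 + 0.1529i)(0.5805) = (-0.3085 + 0.08656i)
|111⟩: (0.9752)(-0.5449 + 0.1529i)(0.8143) = (-0.4327 + 0.1214i)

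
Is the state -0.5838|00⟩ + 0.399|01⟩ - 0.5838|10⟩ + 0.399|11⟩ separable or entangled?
Separable

Writing the state as a|00⟩ + b|01⟩ + c|10⟩ + d|11⟩, it is a product state iff ad − bc = 0.
Here (a, b, c, d) = (-0.5838, 0.399, -0.5838, 0.399): ad − bc = (-0.5838)(0.399) − (0.399)(-0.5838) = 0, so the state is separable.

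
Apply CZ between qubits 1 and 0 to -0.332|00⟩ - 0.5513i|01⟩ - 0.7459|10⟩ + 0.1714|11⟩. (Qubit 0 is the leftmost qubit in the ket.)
-0.332|00⟩ - 0.5513i|01⟩ - 0.7459|10⟩ - 0.1714|11⟩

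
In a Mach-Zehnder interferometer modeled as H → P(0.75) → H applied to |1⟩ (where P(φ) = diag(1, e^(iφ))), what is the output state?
(0.1342 - 0.3408i)|0⟩ + (0.8658 + 0.3408i)|1⟩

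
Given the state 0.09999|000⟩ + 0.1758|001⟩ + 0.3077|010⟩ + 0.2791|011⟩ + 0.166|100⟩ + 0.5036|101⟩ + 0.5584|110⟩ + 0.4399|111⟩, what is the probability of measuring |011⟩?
0.0779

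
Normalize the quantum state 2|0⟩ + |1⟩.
0.8944|0⟩ + 1/√5|1⟩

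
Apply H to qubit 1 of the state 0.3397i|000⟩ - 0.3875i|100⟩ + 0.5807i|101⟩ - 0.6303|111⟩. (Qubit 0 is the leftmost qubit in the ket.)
0.2402i|000⟩ + 0.2402i|010⟩ - 0.274i|100⟩ + (-0.4457 + 0.4106i)|101⟩ - 0.274i|110⟩ + (0.4457 + 0.4106i)|111⟩

H on qubit 1 mixes each pair of kets that differ only in qubit 1: amplitudes (a, b) of (|…0…⟩, |…1…⟩) become ((a + b)/√2, (a − b)/√2). Kets absent from the input have amplitude 0.
(|000⟩, |010⟩): (a, b) = (0.3397i, 0) → (0.2402i, 0.2402i)
(|100⟩, |110⟩): (a, b) = (-0.3875i, 0) → (-0.274i, -0.274i)
(|101⟩, |111⟩): (a, b) = (0.5807i, -0.6303) → ((-0.4457 + 0.4106i), (0.4457 + 0.4106i))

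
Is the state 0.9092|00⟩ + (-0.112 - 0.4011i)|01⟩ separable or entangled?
Separable

Writing the state as a|00⟩ + b|01⟩ + c|10⟩ + d|11⟩, it is a product state iff ad − bc = 0.
Here (a, b, c, d) = (0.9092, (-0.112 - 0.4011i), 0, 0): ad − bc = (0.9092)(0) − (-0.112 - 0.4011i)(0) = 0, so the state is separable.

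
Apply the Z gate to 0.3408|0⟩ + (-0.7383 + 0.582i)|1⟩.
0.3408|0⟩ + (0.7383 - 0.582i)|1⟩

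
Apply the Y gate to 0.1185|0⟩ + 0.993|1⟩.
-0.993i|0⟩ + 0.1185i|1⟩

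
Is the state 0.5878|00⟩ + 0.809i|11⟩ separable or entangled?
Entangled

Writing the state as a|00⟩ + b|01⟩ + c|10⟩ + d|11⟩, it is a product state iff ad − bc = 0.
Here (a, b, c, d) = (0.5878, 0, 0, 0.809i): ad − bc = (0.5878)(0.809i) − (0)(0) = 0.4755i ≠ 0, so the state is entangled.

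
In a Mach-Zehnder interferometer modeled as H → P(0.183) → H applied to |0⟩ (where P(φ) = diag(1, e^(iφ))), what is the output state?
(0.9917 + 0.09099i)|0⟩ + (0.008349 - 0.09099i)|1⟩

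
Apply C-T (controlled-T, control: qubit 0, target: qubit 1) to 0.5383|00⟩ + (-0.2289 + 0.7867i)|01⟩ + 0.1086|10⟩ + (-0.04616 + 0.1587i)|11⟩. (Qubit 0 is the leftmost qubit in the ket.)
0.5383|00⟩ + (-0.2289 + 0.7867i)|01⟩ + 0.1086|10⟩ + (-0.1449 + 0.07958i)|11⟩

C-T leaves the control-|0⟩ kets |00⟩, |01⟩ unchanged and applies T to qubit 1 on the control-|1⟩ pair (|10⟩, |11⟩).
T = [[1, 0], [0, (1/√2 + (1/√2)i)]].
With a = amp(|10⟩) = 0.1086 and b = amp(|11⟩) = (-0.04616 + 0.1587i):
new amp(|10⟩) = (1)·a = 0.1086
new amp(|11⟩) = (1/√2 + (1/√2)i)·b = (-0.1449 + 0.07958i)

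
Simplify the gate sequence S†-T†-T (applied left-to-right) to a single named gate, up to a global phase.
S†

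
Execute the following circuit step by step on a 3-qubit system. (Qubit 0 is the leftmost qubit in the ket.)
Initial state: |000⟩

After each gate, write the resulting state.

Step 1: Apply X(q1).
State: |010⟩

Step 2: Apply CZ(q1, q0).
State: |010⟩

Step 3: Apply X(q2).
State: |011⟩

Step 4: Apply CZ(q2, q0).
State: |011⟩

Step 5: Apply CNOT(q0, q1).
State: |011⟩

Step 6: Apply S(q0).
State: |011⟩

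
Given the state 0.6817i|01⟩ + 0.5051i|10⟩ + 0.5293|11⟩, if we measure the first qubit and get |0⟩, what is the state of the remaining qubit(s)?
i|1⟩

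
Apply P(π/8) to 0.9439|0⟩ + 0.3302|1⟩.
0.9439|0⟩ + (0.3051 + 0.1264i)|1⟩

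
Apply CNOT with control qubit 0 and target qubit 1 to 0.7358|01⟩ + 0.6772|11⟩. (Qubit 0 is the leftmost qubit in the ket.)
0.7358|01⟩ + 0.6772|10⟩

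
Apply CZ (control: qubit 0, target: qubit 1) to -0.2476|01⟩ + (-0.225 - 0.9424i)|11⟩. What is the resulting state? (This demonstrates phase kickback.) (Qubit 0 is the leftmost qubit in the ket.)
-0.2476|01⟩ + (0.225 + 0.9424i)|11⟩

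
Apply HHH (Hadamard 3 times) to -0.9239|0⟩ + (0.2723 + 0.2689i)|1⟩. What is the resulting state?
(-0.4608 + 0.1901i)|0⟩ + (-0.8458 - 0.1901i)|1⟩

H² = I, so H^3 = H: a single Hadamard. With (a, b) = (-0.9239, (0.2723 + 0.2689i)), H gives ((a + b)/√2, (a − b)/√2) = ((-0.4608 + 0.1901i), (-0.8458 - 0.1901i)).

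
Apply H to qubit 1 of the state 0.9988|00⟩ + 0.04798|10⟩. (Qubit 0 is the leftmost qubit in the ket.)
0.7063|00⟩ + 0.7063|01⟩ + 0.03393|10⟩ + 0.03393|11⟩

H on qubit 1 mixes each pair of kets that differ only in qubit 1: amplitudes (a, b) of (|…0…⟩, |…1…⟩) become ((a + b)/√2, (a − b)/√2). Kets absent from the input have amplitude 0.
(|00⟩, |01⟩): (a, b) = (0.9988, 0) → (0.7063, 0.7063)
(|10⟩, |11⟩): (a, b) = (0.04798, 0) → (0.03393, 0.03393)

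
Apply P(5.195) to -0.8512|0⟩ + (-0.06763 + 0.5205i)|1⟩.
-0.8512|0⟩ + (0.4297 + 0.3015i)|1⟩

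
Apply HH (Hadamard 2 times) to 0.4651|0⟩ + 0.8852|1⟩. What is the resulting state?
0.4651|0⟩ + 0.8852|1⟩

H² = I, so an even number of Hadamards cancels: H^2 = I and the state is unchanged.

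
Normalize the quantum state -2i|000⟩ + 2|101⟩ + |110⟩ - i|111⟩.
-0.6325i|000⟩ + 0.6325|101⟩ + 0.3162|110⟩ - 0.3162i|111⟩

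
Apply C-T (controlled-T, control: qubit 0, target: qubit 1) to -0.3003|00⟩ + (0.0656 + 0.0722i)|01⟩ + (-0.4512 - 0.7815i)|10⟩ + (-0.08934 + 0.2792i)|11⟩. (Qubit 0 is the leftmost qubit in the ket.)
-0.3003|00⟩ + (0.0656 + 0.0722i)|01⟩ + (-0.4512 - 0.7815i)|10⟩ + (-0.2606 + 0.1343i)|11⟩

C-T leaves the control-|0⟩ kets |00⟩, |01⟩ unchanged and applies T to qubit 1 on the control-|1⟩ pair (|10⟩, |11⟩).
T = [[1, 0], [0, (1/√2 + (1/√2)i)]].
With a = amp(|10⟩) = (-0.4512 - 0.7815i) and b = amp(|11⟩) = (-0.08934 + 0.2792i):
new amp(|10⟩) = (1)·a = (-0.4512 - 0.7815i)
new amp(|11⟩) = (1/√2 + (1/√2)i)·b = (-0.2606 + 0.1343i)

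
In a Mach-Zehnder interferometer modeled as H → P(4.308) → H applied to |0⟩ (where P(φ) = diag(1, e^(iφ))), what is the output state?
(0.3033 - 0.4597i)|0⟩ + (0.6967 + 0.4597i)|1⟩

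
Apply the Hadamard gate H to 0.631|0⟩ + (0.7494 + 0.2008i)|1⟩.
(0.9761 + 0.142i)|0⟩ + (-0.08372 - 0.142i)|1⟩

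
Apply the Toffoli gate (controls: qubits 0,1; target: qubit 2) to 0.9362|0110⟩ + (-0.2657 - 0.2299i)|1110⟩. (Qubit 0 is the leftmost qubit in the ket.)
0.9362|0110⟩ + (-0.2657 - 0.2299i)|1100⟩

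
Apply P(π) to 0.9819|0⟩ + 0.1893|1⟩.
0.9819|0⟩ - 0.1893|1⟩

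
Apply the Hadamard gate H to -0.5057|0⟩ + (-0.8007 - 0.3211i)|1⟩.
(-0.9238 - 0.2271i)|0⟩ + (0.2086 + 0.2271i)|1⟩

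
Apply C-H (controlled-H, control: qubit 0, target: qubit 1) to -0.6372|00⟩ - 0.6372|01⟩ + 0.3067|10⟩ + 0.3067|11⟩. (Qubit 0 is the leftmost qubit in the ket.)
-0.6372|00⟩ - 0.6372|01⟩ + 0.4337|10⟩

C-H leaves the control-|0⟩ kets |00⟩, |01⟩ unchanged and applies H to qubit 1 on the control-|1⟩ pair (|10⟩, |11⟩).
H = [[1/√2, 1/√2], [1/√2, -1/√2]].
With a = amp(|10⟩) = 0.3067 and b = amp(|11⟩) = 0.3067:
new amp(|10⟩) = (1/√2)·a + (1/√2)·b = 0.4337
new amp(|11⟩) = (1/√2)·a + (-1/√2)·b = 0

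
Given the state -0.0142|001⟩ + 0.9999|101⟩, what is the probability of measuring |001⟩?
0.0002016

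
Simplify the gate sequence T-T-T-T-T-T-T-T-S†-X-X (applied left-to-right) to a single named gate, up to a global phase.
S†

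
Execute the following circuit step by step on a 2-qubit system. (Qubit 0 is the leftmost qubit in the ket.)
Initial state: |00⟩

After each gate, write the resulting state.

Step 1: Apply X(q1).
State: |01⟩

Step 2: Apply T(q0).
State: |01⟩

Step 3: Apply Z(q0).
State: |01⟩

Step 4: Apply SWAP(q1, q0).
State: |10⟩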